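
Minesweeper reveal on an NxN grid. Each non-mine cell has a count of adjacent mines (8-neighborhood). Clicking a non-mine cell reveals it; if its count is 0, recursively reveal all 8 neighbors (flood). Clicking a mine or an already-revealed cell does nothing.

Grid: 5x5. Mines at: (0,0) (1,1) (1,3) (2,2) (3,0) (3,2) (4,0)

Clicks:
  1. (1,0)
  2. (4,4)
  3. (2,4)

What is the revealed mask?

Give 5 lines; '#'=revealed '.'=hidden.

Click 1 (1,0) count=2: revealed 1 new [(1,0)] -> total=1
Click 2 (4,4) count=0: revealed 6 new [(2,3) (2,4) (3,3) (3,4) (4,3) (4,4)] -> total=7
Click 3 (2,4) count=1: revealed 0 new [(none)] -> total=7

Answer: .....
#....
...##
...##
...##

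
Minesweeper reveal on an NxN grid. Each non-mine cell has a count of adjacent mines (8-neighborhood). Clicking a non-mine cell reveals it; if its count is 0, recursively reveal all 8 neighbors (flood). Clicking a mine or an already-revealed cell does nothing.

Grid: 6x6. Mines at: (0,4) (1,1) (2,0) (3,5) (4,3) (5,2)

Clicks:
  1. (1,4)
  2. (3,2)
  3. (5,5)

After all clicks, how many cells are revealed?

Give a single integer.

Click 1 (1,4) count=1: revealed 1 new [(1,4)] -> total=1
Click 2 (3,2) count=1: revealed 1 new [(3,2)] -> total=2
Click 3 (5,5) count=0: revealed 4 new [(4,4) (4,5) (5,4) (5,5)] -> total=6

Answer: 6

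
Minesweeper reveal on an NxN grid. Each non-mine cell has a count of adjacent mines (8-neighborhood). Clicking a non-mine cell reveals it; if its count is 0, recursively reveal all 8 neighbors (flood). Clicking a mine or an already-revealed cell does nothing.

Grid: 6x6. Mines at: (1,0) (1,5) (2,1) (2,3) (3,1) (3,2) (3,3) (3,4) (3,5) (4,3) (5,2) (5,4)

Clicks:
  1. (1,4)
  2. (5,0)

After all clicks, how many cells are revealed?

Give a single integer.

Click 1 (1,4) count=2: revealed 1 new [(1,4)] -> total=1
Click 2 (5,0) count=0: revealed 4 new [(4,0) (4,1) (5,0) (5,1)] -> total=5

Answer: 5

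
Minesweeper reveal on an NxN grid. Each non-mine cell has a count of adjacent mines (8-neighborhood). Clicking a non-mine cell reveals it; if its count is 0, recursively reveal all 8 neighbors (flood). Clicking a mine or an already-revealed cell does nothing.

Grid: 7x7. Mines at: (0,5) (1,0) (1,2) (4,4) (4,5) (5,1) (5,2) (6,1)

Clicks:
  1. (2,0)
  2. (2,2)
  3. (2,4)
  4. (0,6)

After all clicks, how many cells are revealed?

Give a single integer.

Answer: 15

Derivation:
Click 1 (2,0) count=1: revealed 1 new [(2,0)] -> total=1
Click 2 (2,2) count=1: revealed 1 new [(2,2)] -> total=2
Click 3 (2,4) count=0: revealed 12 new [(1,3) (1,4) (1,5) (1,6) (2,3) (2,4) (2,5) (2,6) (3,3) (3,4) (3,5) (3,6)] -> total=14
Click 4 (0,6) count=1: revealed 1 new [(0,6)] -> total=15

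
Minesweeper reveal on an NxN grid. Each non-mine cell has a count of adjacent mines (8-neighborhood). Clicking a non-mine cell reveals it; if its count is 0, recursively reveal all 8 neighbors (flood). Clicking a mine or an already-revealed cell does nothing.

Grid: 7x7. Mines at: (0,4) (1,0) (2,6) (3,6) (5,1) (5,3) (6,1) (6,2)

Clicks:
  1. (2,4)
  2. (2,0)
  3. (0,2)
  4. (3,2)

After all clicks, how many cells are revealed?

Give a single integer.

Answer: 26

Derivation:
Click 1 (2,4) count=0: revealed 26 new [(0,1) (0,2) (0,3) (1,1) (1,2) (1,3) (1,4) (1,5) (2,0) (2,1) (2,2) (2,3) (2,4) (2,5) (3,0) (3,1) (3,2) (3,3) (3,4) (3,5) (4,0) (4,1) (4,2) (4,3) (4,4) (4,5)] -> total=26
Click 2 (2,0) count=1: revealed 0 new [(none)] -> total=26
Click 3 (0,2) count=0: revealed 0 new [(none)] -> total=26
Click 4 (3,2) count=0: revealed 0 new [(none)] -> total=26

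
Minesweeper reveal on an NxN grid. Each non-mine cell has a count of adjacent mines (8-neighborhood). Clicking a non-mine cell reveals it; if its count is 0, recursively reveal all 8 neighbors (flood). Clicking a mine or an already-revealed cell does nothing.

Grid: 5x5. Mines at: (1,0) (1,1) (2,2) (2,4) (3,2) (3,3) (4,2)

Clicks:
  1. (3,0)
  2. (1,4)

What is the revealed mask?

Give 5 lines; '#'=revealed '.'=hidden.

Click 1 (3,0) count=0: revealed 6 new [(2,0) (2,1) (3,0) (3,1) (4,0) (4,1)] -> total=6
Click 2 (1,4) count=1: revealed 1 new [(1,4)] -> total=7

Answer: .....
....#
##...
##...
##...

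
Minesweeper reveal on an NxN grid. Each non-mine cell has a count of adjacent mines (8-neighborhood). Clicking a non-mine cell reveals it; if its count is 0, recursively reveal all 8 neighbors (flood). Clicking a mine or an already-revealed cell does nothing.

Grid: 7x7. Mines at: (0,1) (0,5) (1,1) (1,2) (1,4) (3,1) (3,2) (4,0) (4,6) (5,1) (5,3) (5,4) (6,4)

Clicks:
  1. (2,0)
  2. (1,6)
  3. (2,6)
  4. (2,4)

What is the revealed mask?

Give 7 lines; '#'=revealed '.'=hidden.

Answer: .......
.....##
#...###
.....##
.......
.......
.......

Derivation:
Click 1 (2,0) count=2: revealed 1 new [(2,0)] -> total=1
Click 2 (1,6) count=1: revealed 1 new [(1,6)] -> total=2
Click 3 (2,6) count=0: revealed 5 new [(1,5) (2,5) (2,6) (3,5) (3,6)] -> total=7
Click 4 (2,4) count=1: revealed 1 new [(2,4)] -> total=8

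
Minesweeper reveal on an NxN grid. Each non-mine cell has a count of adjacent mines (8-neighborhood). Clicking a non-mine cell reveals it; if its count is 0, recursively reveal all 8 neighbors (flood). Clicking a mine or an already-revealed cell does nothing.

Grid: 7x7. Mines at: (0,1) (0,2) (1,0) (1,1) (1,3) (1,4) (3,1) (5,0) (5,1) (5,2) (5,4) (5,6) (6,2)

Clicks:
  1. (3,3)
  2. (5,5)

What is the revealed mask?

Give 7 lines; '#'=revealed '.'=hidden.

Click 1 (3,3) count=0: revealed 19 new [(0,5) (0,6) (1,5) (1,6) (2,2) (2,3) (2,4) (2,5) (2,6) (3,2) (3,3) (3,4) (3,5) (3,6) (4,2) (4,3) (4,4) (4,5) (4,6)] -> total=19
Click 2 (5,5) count=2: revealed 1 new [(5,5)] -> total=20

Answer: .....##
.....##
..#####
..#####
..#####
.....#.
.......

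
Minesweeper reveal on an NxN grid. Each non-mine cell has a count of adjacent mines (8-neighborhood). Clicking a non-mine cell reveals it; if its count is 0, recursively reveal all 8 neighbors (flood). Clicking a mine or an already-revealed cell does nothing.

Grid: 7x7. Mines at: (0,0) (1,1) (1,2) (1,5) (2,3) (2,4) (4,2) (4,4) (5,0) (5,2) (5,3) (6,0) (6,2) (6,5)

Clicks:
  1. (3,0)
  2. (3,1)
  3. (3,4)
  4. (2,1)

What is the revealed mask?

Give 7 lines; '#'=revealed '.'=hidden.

Click 1 (3,0) count=0: revealed 6 new [(2,0) (2,1) (3,0) (3,1) (4,0) (4,1)] -> total=6
Click 2 (3,1) count=1: revealed 0 new [(none)] -> total=6
Click 3 (3,4) count=3: revealed 1 new [(3,4)] -> total=7
Click 4 (2,1) count=2: revealed 0 new [(none)] -> total=7

Answer: .......
.......
##.....
##..#..
##.....
.......
.......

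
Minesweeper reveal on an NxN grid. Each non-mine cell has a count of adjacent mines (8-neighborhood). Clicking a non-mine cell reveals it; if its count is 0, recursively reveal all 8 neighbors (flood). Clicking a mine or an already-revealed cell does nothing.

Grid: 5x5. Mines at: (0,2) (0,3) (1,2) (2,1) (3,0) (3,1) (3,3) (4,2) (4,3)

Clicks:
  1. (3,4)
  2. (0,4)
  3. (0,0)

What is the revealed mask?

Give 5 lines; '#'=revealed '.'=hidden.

Click 1 (3,4) count=2: revealed 1 new [(3,4)] -> total=1
Click 2 (0,4) count=1: revealed 1 new [(0,4)] -> total=2
Click 3 (0,0) count=0: revealed 4 new [(0,0) (0,1) (1,0) (1,1)] -> total=6

Answer: ##..#
##...
.....
....#
.....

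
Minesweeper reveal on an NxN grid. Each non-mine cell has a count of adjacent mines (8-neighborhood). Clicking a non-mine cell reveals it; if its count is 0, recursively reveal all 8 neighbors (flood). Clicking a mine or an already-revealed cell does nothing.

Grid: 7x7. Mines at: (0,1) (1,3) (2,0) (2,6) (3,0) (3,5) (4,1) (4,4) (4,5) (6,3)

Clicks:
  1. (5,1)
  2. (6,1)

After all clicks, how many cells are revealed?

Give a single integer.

Answer: 6

Derivation:
Click 1 (5,1) count=1: revealed 1 new [(5,1)] -> total=1
Click 2 (6,1) count=0: revealed 5 new [(5,0) (5,2) (6,0) (6,1) (6,2)] -> total=6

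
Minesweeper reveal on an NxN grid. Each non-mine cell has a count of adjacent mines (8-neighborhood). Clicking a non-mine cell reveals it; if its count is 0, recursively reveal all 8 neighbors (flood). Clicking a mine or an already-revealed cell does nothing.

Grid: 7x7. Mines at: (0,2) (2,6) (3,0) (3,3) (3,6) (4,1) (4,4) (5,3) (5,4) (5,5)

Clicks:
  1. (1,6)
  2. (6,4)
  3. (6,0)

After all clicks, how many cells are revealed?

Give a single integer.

Click 1 (1,6) count=1: revealed 1 new [(1,6)] -> total=1
Click 2 (6,4) count=3: revealed 1 new [(6,4)] -> total=2
Click 3 (6,0) count=0: revealed 6 new [(5,0) (5,1) (5,2) (6,0) (6,1) (6,2)] -> total=8

Answer: 8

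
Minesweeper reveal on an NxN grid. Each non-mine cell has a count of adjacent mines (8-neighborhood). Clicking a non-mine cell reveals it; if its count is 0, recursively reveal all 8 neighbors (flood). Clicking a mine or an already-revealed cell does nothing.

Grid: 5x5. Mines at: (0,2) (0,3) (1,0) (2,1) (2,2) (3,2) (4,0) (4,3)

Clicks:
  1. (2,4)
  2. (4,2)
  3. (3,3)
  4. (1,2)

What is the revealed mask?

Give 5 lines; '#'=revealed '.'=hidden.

Click 1 (2,4) count=0: revealed 6 new [(1,3) (1,4) (2,3) (2,4) (3,3) (3,4)] -> total=6
Click 2 (4,2) count=2: revealed 1 new [(4,2)] -> total=7
Click 3 (3,3) count=3: revealed 0 new [(none)] -> total=7
Click 4 (1,2) count=4: revealed 1 new [(1,2)] -> total=8

Answer: .....
..###
...##
...##
..#..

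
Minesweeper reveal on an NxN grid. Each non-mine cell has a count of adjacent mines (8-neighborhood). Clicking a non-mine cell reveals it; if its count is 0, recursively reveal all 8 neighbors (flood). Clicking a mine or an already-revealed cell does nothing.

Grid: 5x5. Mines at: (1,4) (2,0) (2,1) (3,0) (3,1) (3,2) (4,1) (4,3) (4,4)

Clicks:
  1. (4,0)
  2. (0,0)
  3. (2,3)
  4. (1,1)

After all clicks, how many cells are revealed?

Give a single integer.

Click 1 (4,0) count=3: revealed 1 new [(4,0)] -> total=1
Click 2 (0,0) count=0: revealed 8 new [(0,0) (0,1) (0,2) (0,3) (1,0) (1,1) (1,2) (1,3)] -> total=9
Click 3 (2,3) count=2: revealed 1 new [(2,3)] -> total=10
Click 4 (1,1) count=2: revealed 0 new [(none)] -> total=10

Answer: 10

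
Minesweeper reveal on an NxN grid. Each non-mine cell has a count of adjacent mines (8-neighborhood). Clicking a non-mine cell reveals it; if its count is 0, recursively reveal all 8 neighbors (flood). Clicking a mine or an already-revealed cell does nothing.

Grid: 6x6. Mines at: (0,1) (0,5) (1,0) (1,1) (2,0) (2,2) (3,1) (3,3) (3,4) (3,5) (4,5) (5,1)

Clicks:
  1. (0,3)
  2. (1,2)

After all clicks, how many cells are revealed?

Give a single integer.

Click 1 (0,3) count=0: revealed 6 new [(0,2) (0,3) (0,4) (1,2) (1,3) (1,4)] -> total=6
Click 2 (1,2) count=3: revealed 0 new [(none)] -> total=6

Answer: 6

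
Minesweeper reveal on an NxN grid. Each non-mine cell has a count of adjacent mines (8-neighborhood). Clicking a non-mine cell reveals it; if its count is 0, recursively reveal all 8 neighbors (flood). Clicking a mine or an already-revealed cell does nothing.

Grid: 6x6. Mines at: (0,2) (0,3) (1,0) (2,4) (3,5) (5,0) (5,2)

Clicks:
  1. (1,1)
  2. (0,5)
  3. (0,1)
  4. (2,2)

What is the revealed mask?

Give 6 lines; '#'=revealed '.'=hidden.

Click 1 (1,1) count=2: revealed 1 new [(1,1)] -> total=1
Click 2 (0,5) count=0: revealed 4 new [(0,4) (0,5) (1,4) (1,5)] -> total=5
Click 3 (0,1) count=2: revealed 1 new [(0,1)] -> total=6
Click 4 (2,2) count=0: revealed 14 new [(1,2) (1,3) (2,0) (2,1) (2,2) (2,3) (3,0) (3,1) (3,2) (3,3) (4,0) (4,1) (4,2) (4,3)] -> total=20

Answer: .#..##
.#####
####..
####..
####..
......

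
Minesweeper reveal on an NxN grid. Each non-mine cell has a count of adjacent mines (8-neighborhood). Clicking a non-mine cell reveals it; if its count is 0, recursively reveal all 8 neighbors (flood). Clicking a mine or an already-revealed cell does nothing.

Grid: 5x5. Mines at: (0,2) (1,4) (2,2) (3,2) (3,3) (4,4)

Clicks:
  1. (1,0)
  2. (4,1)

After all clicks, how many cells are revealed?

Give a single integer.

Click 1 (1,0) count=0: revealed 10 new [(0,0) (0,1) (1,0) (1,1) (2,0) (2,1) (3,0) (3,1) (4,0) (4,1)] -> total=10
Click 2 (4,1) count=1: revealed 0 new [(none)] -> total=10

Answer: 10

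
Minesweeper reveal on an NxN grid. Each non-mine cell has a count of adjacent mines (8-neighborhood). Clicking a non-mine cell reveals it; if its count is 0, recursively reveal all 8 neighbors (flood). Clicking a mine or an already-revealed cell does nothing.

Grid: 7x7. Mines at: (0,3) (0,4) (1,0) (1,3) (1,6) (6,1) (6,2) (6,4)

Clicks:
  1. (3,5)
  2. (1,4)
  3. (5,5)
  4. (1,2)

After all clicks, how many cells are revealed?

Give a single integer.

Answer: 32

Derivation:
Click 1 (3,5) count=0: revealed 30 new [(2,0) (2,1) (2,2) (2,3) (2,4) (2,5) (2,6) (3,0) (3,1) (3,2) (3,3) (3,4) (3,5) (3,6) (4,0) (4,1) (4,2) (4,3) (4,4) (4,5) (4,6) (5,0) (5,1) (5,2) (5,3) (5,4) (5,5) (5,6) (6,5) (6,6)] -> total=30
Click 2 (1,4) count=3: revealed 1 new [(1,4)] -> total=31
Click 3 (5,5) count=1: revealed 0 new [(none)] -> total=31
Click 4 (1,2) count=2: revealed 1 new [(1,2)] -> total=32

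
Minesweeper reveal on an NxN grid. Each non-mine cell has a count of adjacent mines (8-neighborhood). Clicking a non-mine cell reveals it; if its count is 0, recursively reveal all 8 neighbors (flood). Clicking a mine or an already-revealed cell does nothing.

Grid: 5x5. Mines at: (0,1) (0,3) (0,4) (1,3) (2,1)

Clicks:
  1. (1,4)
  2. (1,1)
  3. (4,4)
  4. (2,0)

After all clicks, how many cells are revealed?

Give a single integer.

Answer: 16

Derivation:
Click 1 (1,4) count=3: revealed 1 new [(1,4)] -> total=1
Click 2 (1,1) count=2: revealed 1 new [(1,1)] -> total=2
Click 3 (4,4) count=0: revealed 13 new [(2,2) (2,3) (2,4) (3,0) (3,1) (3,2) (3,3) (3,4) (4,0) (4,1) (4,2) (4,3) (4,4)] -> total=15
Click 4 (2,0) count=1: revealed 1 new [(2,0)] -> total=16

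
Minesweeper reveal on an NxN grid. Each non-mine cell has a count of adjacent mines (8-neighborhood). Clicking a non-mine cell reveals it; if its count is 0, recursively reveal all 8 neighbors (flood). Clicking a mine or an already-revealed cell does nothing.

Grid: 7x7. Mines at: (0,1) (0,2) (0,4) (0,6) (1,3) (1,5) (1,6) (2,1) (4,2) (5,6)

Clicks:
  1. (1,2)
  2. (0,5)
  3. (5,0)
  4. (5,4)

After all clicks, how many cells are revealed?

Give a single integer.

Answer: 30

Derivation:
Click 1 (1,2) count=4: revealed 1 new [(1,2)] -> total=1
Click 2 (0,5) count=4: revealed 1 new [(0,5)] -> total=2
Click 3 (5,0) count=0: revealed 28 new [(2,3) (2,4) (2,5) (2,6) (3,0) (3,1) (3,3) (3,4) (3,5) (3,6) (4,0) (4,1) (4,3) (4,4) (4,5) (4,6) (5,0) (5,1) (5,2) (5,3) (5,4) (5,5) (6,0) (6,1) (6,2) (6,3) (6,4) (6,5)] -> total=30
Click 4 (5,4) count=0: revealed 0 new [(none)] -> total=30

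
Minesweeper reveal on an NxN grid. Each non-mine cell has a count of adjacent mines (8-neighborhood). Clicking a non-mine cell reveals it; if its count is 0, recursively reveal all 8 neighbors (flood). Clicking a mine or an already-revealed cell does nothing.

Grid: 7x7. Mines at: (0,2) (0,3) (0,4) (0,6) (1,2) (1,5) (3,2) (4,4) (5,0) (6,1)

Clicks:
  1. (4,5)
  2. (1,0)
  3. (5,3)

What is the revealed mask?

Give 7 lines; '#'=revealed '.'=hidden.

Answer: ##.....
##.....
##.....
##.....
##...#.
...#...
.......

Derivation:
Click 1 (4,5) count=1: revealed 1 new [(4,5)] -> total=1
Click 2 (1,0) count=0: revealed 10 new [(0,0) (0,1) (1,0) (1,1) (2,0) (2,1) (3,0) (3,1) (4,0) (4,1)] -> total=11
Click 3 (5,3) count=1: revealed 1 new [(5,3)] -> total=12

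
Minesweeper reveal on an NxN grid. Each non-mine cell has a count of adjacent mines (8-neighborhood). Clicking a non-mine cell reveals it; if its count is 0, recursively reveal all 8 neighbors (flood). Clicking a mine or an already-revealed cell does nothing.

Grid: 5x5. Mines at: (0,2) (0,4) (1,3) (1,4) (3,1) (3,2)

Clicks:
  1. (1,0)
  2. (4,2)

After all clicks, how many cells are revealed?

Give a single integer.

Click 1 (1,0) count=0: revealed 6 new [(0,0) (0,1) (1,0) (1,1) (2,0) (2,1)] -> total=6
Click 2 (4,2) count=2: revealed 1 new [(4,2)] -> total=7

Answer: 7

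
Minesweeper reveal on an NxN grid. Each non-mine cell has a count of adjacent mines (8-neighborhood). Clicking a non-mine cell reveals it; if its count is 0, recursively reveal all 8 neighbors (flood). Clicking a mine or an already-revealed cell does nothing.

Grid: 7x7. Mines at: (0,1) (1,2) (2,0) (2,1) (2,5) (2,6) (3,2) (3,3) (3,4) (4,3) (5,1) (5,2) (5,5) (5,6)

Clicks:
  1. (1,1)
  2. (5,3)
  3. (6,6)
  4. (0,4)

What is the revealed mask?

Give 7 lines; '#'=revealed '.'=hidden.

Answer: ...####
.#.####
.......
.......
.......
...#...
......#

Derivation:
Click 1 (1,1) count=4: revealed 1 new [(1,1)] -> total=1
Click 2 (5,3) count=2: revealed 1 new [(5,3)] -> total=2
Click 3 (6,6) count=2: revealed 1 new [(6,6)] -> total=3
Click 4 (0,4) count=0: revealed 8 new [(0,3) (0,4) (0,5) (0,6) (1,3) (1,4) (1,5) (1,6)] -> total=11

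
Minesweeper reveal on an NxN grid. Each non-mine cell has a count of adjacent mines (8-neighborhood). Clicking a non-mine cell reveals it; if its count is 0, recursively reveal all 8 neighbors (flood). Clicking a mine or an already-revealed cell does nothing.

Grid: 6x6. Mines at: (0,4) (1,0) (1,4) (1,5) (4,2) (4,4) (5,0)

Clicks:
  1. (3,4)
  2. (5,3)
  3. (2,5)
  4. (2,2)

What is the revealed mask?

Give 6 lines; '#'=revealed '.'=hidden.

Click 1 (3,4) count=1: revealed 1 new [(3,4)] -> total=1
Click 2 (5,3) count=2: revealed 1 new [(5,3)] -> total=2
Click 3 (2,5) count=2: revealed 1 new [(2,5)] -> total=3
Click 4 (2,2) count=0: revealed 12 new [(0,1) (0,2) (0,3) (1,1) (1,2) (1,3) (2,1) (2,2) (2,3) (3,1) (3,2) (3,3)] -> total=15

Answer: .###..
.###..
.###.#
.####.
......
...#..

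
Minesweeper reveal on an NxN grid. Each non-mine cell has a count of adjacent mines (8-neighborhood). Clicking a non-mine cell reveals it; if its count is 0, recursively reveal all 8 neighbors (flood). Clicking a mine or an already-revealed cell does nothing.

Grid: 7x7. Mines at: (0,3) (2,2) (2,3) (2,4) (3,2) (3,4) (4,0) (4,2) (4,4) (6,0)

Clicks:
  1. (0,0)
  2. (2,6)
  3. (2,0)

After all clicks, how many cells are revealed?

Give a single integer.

Answer: 34

Derivation:
Click 1 (0,0) count=0: revealed 10 new [(0,0) (0,1) (0,2) (1,0) (1,1) (1,2) (2,0) (2,1) (3,0) (3,1)] -> total=10
Click 2 (2,6) count=0: revealed 24 new [(0,4) (0,5) (0,6) (1,4) (1,5) (1,6) (2,5) (2,6) (3,5) (3,6) (4,5) (4,6) (5,1) (5,2) (5,3) (5,4) (5,5) (5,6) (6,1) (6,2) (6,3) (6,4) (6,5) (6,6)] -> total=34
Click 3 (2,0) count=0: revealed 0 new [(none)] -> total=34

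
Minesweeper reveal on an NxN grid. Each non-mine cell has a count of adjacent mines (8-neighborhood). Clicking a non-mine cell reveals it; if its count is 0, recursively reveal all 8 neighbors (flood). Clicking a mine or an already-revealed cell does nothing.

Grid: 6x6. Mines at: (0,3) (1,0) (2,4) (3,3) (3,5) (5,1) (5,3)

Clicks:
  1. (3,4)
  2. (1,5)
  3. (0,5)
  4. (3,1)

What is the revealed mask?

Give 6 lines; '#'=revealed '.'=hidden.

Click 1 (3,4) count=3: revealed 1 new [(3,4)] -> total=1
Click 2 (1,5) count=1: revealed 1 new [(1,5)] -> total=2
Click 3 (0,5) count=0: revealed 3 new [(0,4) (0,5) (1,4)] -> total=5
Click 4 (3,1) count=0: revealed 9 new [(2,0) (2,1) (2,2) (3,0) (3,1) (3,2) (4,0) (4,1) (4,2)] -> total=14

Answer: ....##
....##
###...
###.#.
###...
......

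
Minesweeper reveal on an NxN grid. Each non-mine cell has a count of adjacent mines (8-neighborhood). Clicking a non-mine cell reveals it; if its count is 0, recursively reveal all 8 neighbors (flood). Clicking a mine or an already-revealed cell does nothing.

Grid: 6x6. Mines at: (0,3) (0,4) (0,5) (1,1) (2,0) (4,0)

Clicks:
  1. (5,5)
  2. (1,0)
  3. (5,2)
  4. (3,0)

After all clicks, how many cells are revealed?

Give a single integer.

Click 1 (5,5) count=0: revealed 24 new [(1,2) (1,3) (1,4) (1,5) (2,1) (2,2) (2,3) (2,4) (2,5) (3,1) (3,2) (3,3) (3,4) (3,5) (4,1) (4,2) (4,3) (4,4) (4,5) (5,1) (5,2) (5,3) (5,4) (5,5)] -> total=24
Click 2 (1,0) count=2: revealed 1 new [(1,0)] -> total=25
Click 3 (5,2) count=0: revealed 0 new [(none)] -> total=25
Click 4 (3,0) count=2: revealed 1 new [(3,0)] -> total=26

Answer: 26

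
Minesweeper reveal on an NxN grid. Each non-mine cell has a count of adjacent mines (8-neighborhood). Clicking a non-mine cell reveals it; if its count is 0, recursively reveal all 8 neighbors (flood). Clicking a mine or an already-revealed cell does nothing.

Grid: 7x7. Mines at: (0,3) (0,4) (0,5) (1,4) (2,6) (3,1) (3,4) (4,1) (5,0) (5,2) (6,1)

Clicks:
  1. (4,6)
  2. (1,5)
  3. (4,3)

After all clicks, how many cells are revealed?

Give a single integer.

Click 1 (4,6) count=0: revealed 14 new [(3,5) (3,6) (4,3) (4,4) (4,5) (4,6) (5,3) (5,4) (5,5) (5,6) (6,3) (6,4) (6,5) (6,6)] -> total=14
Click 2 (1,5) count=4: revealed 1 new [(1,5)] -> total=15
Click 3 (4,3) count=2: revealed 0 new [(none)] -> total=15

Answer: 15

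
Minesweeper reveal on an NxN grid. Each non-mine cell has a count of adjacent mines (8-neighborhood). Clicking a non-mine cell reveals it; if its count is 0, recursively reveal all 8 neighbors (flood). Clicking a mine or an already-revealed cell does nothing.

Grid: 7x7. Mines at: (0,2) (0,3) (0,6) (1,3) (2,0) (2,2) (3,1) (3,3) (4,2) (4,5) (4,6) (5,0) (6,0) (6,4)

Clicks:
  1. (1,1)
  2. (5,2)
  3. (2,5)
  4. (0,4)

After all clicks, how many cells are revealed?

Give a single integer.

Answer: 12

Derivation:
Click 1 (1,1) count=3: revealed 1 new [(1,1)] -> total=1
Click 2 (5,2) count=1: revealed 1 new [(5,2)] -> total=2
Click 3 (2,5) count=0: revealed 9 new [(1,4) (1,5) (1,6) (2,4) (2,5) (2,6) (3,4) (3,5) (3,6)] -> total=11
Click 4 (0,4) count=2: revealed 1 new [(0,4)] -> total=12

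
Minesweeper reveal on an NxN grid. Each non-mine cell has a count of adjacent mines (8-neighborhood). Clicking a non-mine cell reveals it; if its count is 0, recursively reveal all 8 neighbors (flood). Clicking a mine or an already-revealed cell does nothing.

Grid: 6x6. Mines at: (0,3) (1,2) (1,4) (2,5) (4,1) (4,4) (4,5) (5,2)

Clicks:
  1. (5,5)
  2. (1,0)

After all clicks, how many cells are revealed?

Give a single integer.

Click 1 (5,5) count=2: revealed 1 new [(5,5)] -> total=1
Click 2 (1,0) count=0: revealed 8 new [(0,0) (0,1) (1,0) (1,1) (2,0) (2,1) (3,0) (3,1)] -> total=9

Answer: 9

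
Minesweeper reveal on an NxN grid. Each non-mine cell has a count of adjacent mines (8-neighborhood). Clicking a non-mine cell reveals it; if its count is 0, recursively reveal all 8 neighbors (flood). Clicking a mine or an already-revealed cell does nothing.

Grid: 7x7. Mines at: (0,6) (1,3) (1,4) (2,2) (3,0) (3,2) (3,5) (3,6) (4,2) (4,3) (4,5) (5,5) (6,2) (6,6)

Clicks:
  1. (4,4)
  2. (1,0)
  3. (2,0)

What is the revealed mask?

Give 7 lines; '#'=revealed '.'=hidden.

Click 1 (4,4) count=4: revealed 1 new [(4,4)] -> total=1
Click 2 (1,0) count=0: revealed 8 new [(0,0) (0,1) (0,2) (1,0) (1,1) (1,2) (2,0) (2,1)] -> total=9
Click 3 (2,0) count=1: revealed 0 new [(none)] -> total=9

Answer: ###....
###....
##.....
.......
....#..
.......
.......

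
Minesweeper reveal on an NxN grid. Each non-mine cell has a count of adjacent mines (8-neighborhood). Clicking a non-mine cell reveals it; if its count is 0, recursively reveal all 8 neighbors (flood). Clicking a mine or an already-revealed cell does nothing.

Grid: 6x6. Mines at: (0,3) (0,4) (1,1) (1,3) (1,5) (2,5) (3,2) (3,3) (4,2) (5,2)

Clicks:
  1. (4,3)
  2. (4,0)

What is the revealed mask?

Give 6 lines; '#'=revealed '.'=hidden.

Answer: ......
......
##....
##....
##.#..
##....

Derivation:
Click 1 (4,3) count=4: revealed 1 new [(4,3)] -> total=1
Click 2 (4,0) count=0: revealed 8 new [(2,0) (2,1) (3,0) (3,1) (4,0) (4,1) (5,0) (5,1)] -> total=9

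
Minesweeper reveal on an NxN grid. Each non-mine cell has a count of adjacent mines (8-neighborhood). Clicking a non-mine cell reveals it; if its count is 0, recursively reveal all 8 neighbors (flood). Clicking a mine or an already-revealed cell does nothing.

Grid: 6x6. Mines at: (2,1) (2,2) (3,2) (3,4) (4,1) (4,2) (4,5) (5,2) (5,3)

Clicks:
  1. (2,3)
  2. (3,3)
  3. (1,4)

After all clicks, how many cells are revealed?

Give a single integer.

Answer: 16

Derivation:
Click 1 (2,3) count=3: revealed 1 new [(2,3)] -> total=1
Click 2 (3,3) count=4: revealed 1 new [(3,3)] -> total=2
Click 3 (1,4) count=0: revealed 14 new [(0,0) (0,1) (0,2) (0,3) (0,4) (0,5) (1,0) (1,1) (1,2) (1,3) (1,4) (1,5) (2,4) (2,5)] -> total=16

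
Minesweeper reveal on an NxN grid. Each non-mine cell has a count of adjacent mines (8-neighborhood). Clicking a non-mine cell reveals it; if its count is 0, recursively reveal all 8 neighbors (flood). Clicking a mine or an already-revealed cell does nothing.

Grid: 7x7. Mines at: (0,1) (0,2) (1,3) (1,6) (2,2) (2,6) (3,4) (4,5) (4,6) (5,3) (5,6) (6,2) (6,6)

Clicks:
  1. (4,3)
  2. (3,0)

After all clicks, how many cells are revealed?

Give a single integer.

Click 1 (4,3) count=2: revealed 1 new [(4,3)] -> total=1
Click 2 (3,0) count=0: revealed 15 new [(1,0) (1,1) (2,0) (2,1) (3,0) (3,1) (3,2) (4,0) (4,1) (4,2) (5,0) (5,1) (5,2) (6,0) (6,1)] -> total=16

Answer: 16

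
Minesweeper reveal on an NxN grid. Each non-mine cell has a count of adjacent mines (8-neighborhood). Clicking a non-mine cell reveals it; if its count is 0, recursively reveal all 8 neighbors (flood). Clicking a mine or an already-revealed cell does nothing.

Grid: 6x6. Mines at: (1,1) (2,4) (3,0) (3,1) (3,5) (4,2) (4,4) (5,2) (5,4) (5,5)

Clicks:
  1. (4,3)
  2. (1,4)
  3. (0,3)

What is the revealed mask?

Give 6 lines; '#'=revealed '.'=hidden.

Answer: ..####
..####
......
......
...#..
......

Derivation:
Click 1 (4,3) count=4: revealed 1 new [(4,3)] -> total=1
Click 2 (1,4) count=1: revealed 1 new [(1,4)] -> total=2
Click 3 (0,3) count=0: revealed 7 new [(0,2) (0,3) (0,4) (0,5) (1,2) (1,3) (1,5)] -> total=9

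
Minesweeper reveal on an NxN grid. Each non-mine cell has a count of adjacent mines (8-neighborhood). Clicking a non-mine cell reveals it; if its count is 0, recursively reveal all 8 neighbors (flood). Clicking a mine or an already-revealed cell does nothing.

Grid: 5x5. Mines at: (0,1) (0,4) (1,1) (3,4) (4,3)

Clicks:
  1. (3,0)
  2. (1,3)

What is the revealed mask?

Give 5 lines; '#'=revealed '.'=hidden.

Answer: .....
...#.
###..
###..
###..

Derivation:
Click 1 (3,0) count=0: revealed 9 new [(2,0) (2,1) (2,2) (3,0) (3,1) (3,2) (4,0) (4,1) (4,2)] -> total=9
Click 2 (1,3) count=1: revealed 1 new [(1,3)] -> total=10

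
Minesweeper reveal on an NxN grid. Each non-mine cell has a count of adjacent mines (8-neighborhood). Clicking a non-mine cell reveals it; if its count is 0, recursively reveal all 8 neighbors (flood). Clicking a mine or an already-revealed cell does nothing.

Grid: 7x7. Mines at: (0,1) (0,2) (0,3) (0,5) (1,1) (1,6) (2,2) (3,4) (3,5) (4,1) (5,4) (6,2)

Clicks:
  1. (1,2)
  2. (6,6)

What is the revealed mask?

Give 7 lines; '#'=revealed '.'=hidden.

Click 1 (1,2) count=5: revealed 1 new [(1,2)] -> total=1
Click 2 (6,6) count=0: revealed 6 new [(4,5) (4,6) (5,5) (5,6) (6,5) (6,6)] -> total=7

Answer: .......
..#....
.......
.......
.....##
.....##
.....##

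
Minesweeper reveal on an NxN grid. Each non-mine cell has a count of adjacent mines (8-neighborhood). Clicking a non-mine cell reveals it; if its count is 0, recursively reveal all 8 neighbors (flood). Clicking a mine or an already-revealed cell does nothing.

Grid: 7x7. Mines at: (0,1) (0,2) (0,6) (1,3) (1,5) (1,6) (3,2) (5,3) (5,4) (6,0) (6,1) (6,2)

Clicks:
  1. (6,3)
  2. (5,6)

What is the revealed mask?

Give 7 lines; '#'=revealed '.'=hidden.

Click 1 (6,3) count=3: revealed 1 new [(6,3)] -> total=1
Click 2 (5,6) count=0: revealed 16 new [(2,3) (2,4) (2,5) (2,6) (3,3) (3,4) (3,5) (3,6) (4,3) (4,4) (4,5) (4,6) (5,5) (5,6) (6,5) (6,6)] -> total=17

Answer: .......
.......
...####
...####
...####
.....##
...#.##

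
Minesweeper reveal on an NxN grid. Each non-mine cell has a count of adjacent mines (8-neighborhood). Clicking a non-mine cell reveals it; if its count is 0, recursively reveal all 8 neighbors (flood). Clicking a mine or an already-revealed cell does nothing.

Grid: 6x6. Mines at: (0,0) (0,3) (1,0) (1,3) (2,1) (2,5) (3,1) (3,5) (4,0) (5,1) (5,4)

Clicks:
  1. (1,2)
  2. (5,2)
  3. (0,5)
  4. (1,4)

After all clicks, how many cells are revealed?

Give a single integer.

Click 1 (1,2) count=3: revealed 1 new [(1,2)] -> total=1
Click 2 (5,2) count=1: revealed 1 new [(5,2)] -> total=2
Click 3 (0,5) count=0: revealed 4 new [(0,4) (0,5) (1,4) (1,5)] -> total=6
Click 4 (1,4) count=3: revealed 0 new [(none)] -> total=6

Answer: 6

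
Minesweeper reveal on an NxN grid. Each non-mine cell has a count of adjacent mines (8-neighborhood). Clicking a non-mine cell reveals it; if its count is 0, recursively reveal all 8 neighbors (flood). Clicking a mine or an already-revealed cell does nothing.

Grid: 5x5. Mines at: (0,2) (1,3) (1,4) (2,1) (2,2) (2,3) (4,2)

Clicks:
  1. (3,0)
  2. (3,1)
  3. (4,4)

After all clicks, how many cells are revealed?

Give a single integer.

Click 1 (3,0) count=1: revealed 1 new [(3,0)] -> total=1
Click 2 (3,1) count=3: revealed 1 new [(3,1)] -> total=2
Click 3 (4,4) count=0: revealed 4 new [(3,3) (3,4) (4,3) (4,4)] -> total=6

Answer: 6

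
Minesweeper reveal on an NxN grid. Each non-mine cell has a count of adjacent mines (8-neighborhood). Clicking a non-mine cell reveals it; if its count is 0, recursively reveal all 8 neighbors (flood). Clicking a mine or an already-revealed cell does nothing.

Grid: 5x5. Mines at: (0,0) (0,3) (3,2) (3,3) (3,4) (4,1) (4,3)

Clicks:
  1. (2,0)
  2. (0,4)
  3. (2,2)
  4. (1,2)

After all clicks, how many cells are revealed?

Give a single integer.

Answer: 9

Derivation:
Click 1 (2,0) count=0: revealed 6 new [(1,0) (1,1) (2,0) (2,1) (3,0) (3,1)] -> total=6
Click 2 (0,4) count=1: revealed 1 new [(0,4)] -> total=7
Click 3 (2,2) count=2: revealed 1 new [(2,2)] -> total=8
Click 4 (1,2) count=1: revealed 1 new [(1,2)] -> total=9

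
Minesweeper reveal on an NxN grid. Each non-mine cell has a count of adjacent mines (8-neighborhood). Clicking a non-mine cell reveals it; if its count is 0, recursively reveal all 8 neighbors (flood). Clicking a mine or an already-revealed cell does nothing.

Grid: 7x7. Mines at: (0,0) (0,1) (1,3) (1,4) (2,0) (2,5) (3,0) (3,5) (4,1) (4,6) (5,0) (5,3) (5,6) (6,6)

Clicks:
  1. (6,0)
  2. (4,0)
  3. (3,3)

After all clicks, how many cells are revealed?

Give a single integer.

Answer: 11

Derivation:
Click 1 (6,0) count=1: revealed 1 new [(6,0)] -> total=1
Click 2 (4,0) count=3: revealed 1 new [(4,0)] -> total=2
Click 3 (3,3) count=0: revealed 9 new [(2,2) (2,3) (2,4) (3,2) (3,3) (3,4) (4,2) (4,3) (4,4)] -> total=11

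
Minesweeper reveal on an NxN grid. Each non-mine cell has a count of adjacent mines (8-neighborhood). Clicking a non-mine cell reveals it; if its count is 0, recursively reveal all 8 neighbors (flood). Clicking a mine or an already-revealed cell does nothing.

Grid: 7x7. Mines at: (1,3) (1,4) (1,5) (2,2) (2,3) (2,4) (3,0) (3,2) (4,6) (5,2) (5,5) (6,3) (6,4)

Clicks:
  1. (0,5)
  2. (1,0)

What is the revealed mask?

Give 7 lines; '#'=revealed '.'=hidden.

Click 1 (0,5) count=2: revealed 1 new [(0,5)] -> total=1
Click 2 (1,0) count=0: revealed 8 new [(0,0) (0,1) (0,2) (1,0) (1,1) (1,2) (2,0) (2,1)] -> total=9

Answer: ###..#.
###....
##.....
.......
.......
.......
.......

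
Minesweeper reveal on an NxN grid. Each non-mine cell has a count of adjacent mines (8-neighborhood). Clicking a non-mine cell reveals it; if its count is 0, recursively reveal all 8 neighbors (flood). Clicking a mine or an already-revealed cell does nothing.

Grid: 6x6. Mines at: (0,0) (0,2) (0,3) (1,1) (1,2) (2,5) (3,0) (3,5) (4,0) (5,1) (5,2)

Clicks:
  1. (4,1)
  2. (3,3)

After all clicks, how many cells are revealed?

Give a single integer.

Click 1 (4,1) count=4: revealed 1 new [(4,1)] -> total=1
Click 2 (3,3) count=0: revealed 11 new [(2,1) (2,2) (2,3) (2,4) (3,1) (3,2) (3,3) (3,4) (4,2) (4,3) (4,4)] -> total=12

Answer: 12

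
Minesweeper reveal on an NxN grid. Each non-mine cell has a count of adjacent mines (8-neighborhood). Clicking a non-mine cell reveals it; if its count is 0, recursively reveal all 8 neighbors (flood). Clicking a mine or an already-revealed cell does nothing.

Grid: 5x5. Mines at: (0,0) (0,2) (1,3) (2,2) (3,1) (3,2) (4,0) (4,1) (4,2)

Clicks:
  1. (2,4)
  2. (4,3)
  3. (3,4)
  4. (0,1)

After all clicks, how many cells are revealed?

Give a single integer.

Answer: 7

Derivation:
Click 1 (2,4) count=1: revealed 1 new [(2,4)] -> total=1
Click 2 (4,3) count=2: revealed 1 new [(4,3)] -> total=2
Click 3 (3,4) count=0: revealed 4 new [(2,3) (3,3) (3,4) (4,4)] -> total=6
Click 4 (0,1) count=2: revealed 1 new [(0,1)] -> total=7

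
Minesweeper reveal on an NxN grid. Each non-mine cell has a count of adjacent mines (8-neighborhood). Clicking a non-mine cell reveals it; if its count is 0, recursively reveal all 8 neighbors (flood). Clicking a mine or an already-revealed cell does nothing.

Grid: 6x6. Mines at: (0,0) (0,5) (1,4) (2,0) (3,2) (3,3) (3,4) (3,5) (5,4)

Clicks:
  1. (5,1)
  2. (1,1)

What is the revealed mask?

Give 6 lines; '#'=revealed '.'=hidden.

Click 1 (5,1) count=0: revealed 10 new [(3,0) (3,1) (4,0) (4,1) (4,2) (4,3) (5,0) (5,1) (5,2) (5,3)] -> total=10
Click 2 (1,1) count=2: revealed 1 new [(1,1)] -> total=11

Answer: ......
.#....
......
##....
####..
####..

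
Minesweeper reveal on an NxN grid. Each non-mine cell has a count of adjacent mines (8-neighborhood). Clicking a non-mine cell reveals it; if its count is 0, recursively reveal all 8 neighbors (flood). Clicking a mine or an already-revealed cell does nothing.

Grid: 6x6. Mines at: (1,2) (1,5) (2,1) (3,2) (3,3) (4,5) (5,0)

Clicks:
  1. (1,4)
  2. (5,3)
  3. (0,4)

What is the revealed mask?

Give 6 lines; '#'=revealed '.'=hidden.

Click 1 (1,4) count=1: revealed 1 new [(1,4)] -> total=1
Click 2 (5,3) count=0: revealed 8 new [(4,1) (4,2) (4,3) (4,4) (5,1) (5,2) (5,3) (5,4)] -> total=9
Click 3 (0,4) count=1: revealed 1 new [(0,4)] -> total=10

Answer: ....#.
....#.
......
......
.####.
.####.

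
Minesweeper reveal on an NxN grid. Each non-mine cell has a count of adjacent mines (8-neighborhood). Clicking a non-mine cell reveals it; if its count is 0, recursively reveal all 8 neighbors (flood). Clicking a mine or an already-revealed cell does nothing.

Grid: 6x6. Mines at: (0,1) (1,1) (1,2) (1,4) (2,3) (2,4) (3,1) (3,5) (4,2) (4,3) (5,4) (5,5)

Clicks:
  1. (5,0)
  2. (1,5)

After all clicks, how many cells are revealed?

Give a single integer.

Click 1 (5,0) count=0: revealed 4 new [(4,0) (4,1) (5,0) (5,1)] -> total=4
Click 2 (1,5) count=2: revealed 1 new [(1,5)] -> total=5

Answer: 5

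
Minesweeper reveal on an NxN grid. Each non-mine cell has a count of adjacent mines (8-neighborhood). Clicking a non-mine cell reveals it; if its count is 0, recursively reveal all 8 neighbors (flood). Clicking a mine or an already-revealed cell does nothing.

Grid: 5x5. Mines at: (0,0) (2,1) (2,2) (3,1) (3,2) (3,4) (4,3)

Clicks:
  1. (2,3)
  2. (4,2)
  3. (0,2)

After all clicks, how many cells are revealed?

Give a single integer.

Click 1 (2,3) count=3: revealed 1 new [(2,3)] -> total=1
Click 2 (4,2) count=3: revealed 1 new [(4,2)] -> total=2
Click 3 (0,2) count=0: revealed 9 new [(0,1) (0,2) (0,3) (0,4) (1,1) (1,2) (1,3) (1,4) (2,4)] -> total=11

Answer: 11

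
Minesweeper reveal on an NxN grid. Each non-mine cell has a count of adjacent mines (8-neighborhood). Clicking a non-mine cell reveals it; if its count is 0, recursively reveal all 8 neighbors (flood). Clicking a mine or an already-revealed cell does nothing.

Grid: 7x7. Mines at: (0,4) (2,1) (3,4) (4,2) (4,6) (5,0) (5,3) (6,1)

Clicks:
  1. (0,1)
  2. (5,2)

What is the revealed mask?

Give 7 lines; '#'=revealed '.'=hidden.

Answer: ####...
####...
.......
.......
.......
..#....
.......

Derivation:
Click 1 (0,1) count=0: revealed 8 new [(0,0) (0,1) (0,2) (0,3) (1,0) (1,1) (1,2) (1,3)] -> total=8
Click 2 (5,2) count=3: revealed 1 new [(5,2)] -> total=9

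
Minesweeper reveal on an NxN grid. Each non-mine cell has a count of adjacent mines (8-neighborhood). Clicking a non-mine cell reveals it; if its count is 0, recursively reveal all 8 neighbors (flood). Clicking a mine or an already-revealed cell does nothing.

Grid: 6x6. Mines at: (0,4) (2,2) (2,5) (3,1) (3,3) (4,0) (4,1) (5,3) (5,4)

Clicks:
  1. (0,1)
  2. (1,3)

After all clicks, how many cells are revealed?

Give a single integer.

Answer: 10

Derivation:
Click 1 (0,1) count=0: revealed 10 new [(0,0) (0,1) (0,2) (0,3) (1,0) (1,1) (1,2) (1,3) (2,0) (2,1)] -> total=10
Click 2 (1,3) count=2: revealed 0 new [(none)] -> total=10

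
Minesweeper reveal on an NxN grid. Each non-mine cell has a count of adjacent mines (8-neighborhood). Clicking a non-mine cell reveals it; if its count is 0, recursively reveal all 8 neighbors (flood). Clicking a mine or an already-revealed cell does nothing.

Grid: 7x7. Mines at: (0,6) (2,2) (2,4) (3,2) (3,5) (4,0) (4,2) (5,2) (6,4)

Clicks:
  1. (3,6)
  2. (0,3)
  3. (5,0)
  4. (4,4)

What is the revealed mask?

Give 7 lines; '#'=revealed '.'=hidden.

Click 1 (3,6) count=1: revealed 1 new [(3,6)] -> total=1
Click 2 (0,3) count=0: revealed 16 new [(0,0) (0,1) (0,2) (0,3) (0,4) (0,5) (1,0) (1,1) (1,2) (1,3) (1,4) (1,5) (2,0) (2,1) (3,0) (3,1)] -> total=17
Click 3 (5,0) count=1: revealed 1 new [(5,0)] -> total=18
Click 4 (4,4) count=1: revealed 1 new [(4,4)] -> total=19

Answer: ######.
######.
##.....
##....#
....#..
#......
.......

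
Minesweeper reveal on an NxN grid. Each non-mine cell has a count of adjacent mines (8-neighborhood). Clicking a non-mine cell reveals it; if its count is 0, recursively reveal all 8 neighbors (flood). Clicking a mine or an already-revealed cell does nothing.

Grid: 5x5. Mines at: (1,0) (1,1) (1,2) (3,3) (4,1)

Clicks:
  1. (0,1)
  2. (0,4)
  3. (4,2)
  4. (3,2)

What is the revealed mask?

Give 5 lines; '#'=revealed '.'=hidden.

Answer: .#.##
...##
...##
..#..
..#..

Derivation:
Click 1 (0,1) count=3: revealed 1 new [(0,1)] -> total=1
Click 2 (0,4) count=0: revealed 6 new [(0,3) (0,4) (1,3) (1,4) (2,3) (2,4)] -> total=7
Click 3 (4,2) count=2: revealed 1 new [(4,2)] -> total=8
Click 4 (3,2) count=2: revealed 1 new [(3,2)] -> total=9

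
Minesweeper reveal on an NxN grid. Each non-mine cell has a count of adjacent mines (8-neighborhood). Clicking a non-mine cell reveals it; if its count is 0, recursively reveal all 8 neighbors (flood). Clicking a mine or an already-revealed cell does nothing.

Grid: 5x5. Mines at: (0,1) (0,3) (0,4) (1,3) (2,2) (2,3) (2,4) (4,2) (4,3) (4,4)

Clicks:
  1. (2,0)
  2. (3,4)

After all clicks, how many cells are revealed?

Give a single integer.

Click 1 (2,0) count=0: revealed 8 new [(1,0) (1,1) (2,0) (2,1) (3,0) (3,1) (4,0) (4,1)] -> total=8
Click 2 (3,4) count=4: revealed 1 new [(3,4)] -> total=9

Answer: 9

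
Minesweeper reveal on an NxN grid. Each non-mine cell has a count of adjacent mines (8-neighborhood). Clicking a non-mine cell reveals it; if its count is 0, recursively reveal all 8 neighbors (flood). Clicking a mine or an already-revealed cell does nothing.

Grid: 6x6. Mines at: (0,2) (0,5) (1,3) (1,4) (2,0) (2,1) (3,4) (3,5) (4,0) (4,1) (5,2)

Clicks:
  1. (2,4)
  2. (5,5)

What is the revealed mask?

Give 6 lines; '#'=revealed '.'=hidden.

Click 1 (2,4) count=4: revealed 1 new [(2,4)] -> total=1
Click 2 (5,5) count=0: revealed 6 new [(4,3) (4,4) (4,5) (5,3) (5,4) (5,5)] -> total=7

Answer: ......
......
....#.
......
...###
...###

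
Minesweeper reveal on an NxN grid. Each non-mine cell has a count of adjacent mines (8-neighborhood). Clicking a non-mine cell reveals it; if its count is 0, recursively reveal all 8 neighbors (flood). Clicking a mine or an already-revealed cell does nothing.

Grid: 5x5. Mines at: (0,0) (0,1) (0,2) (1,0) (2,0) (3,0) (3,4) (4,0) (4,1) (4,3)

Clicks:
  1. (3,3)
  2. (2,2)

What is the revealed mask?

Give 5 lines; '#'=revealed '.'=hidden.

Answer: .....
.###.
.###.
.###.
.....

Derivation:
Click 1 (3,3) count=2: revealed 1 new [(3,3)] -> total=1
Click 2 (2,2) count=0: revealed 8 new [(1,1) (1,2) (1,3) (2,1) (2,2) (2,3) (3,1) (3,2)] -> total=9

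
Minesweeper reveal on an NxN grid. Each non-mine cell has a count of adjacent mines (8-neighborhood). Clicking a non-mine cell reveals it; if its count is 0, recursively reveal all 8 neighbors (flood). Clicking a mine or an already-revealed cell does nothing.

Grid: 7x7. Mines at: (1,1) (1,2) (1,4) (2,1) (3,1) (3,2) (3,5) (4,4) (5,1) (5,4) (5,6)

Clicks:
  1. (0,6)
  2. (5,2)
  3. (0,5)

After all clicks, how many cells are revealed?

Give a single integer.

Click 1 (0,6) count=0: revealed 6 new [(0,5) (0,6) (1,5) (1,6) (2,5) (2,6)] -> total=6
Click 2 (5,2) count=1: revealed 1 new [(5,2)] -> total=7
Click 3 (0,5) count=1: revealed 0 new [(none)] -> total=7

Answer: 7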